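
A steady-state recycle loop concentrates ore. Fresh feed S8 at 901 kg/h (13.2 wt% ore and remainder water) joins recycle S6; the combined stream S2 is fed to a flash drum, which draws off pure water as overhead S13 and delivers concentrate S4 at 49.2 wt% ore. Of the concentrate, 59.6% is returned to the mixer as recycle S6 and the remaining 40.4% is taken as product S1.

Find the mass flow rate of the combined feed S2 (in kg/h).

1258 kg/h

Overall ore balance (none leaves overhead): ore in fresh feed = ore in product, i.e. 901×0.132 = (1−0.596)·S4·0.492.
S4 = 118.93/(0.492×0.404) = 598.35 kg/h.
Recycle S6 = 0.596×598.35 = 356.61 kg/h.
Combined feed S2 = 901 + 356.61 = 1257.6 kg/h.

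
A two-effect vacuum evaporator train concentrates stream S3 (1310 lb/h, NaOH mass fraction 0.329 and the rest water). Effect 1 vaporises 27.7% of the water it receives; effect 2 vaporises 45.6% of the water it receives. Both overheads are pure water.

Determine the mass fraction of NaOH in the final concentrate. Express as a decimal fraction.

0.555

water in feed = 1310×0.671 = 879.01 lb/h.
After stage 1: water left = (1−0.277)×879.01 = 635.52; stream total = 1066.5 lb/h.
After stage 2: water left = (1−0.456)×635.52 = 345.73; final concentrate = 776.72 lb/h.
NaOH fraction = 430.99/776.72 = 0.555.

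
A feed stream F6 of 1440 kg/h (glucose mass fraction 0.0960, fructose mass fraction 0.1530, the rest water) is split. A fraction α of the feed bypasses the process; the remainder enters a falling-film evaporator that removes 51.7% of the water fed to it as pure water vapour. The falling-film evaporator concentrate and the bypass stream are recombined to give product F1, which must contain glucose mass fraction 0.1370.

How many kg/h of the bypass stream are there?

All 1440×0.096 = 138.24 kg/h of glucose reaches F1, so F1 = 138.24/0.137 = 1009.1 kg/h and vapour = 430.95 kg/h.
The evaporator receives (1−α)·1440 of feed at 0.751 water and removes 0.517 of that water:
0.517×0.751×(1−α)×1440 = 430.95
(1−α) = 430.95/559.1 = 0.7708;  α = 0.2292.
Bypass flow = 0.2292×1440 = 330.07 kg/h.

330.1 kg/h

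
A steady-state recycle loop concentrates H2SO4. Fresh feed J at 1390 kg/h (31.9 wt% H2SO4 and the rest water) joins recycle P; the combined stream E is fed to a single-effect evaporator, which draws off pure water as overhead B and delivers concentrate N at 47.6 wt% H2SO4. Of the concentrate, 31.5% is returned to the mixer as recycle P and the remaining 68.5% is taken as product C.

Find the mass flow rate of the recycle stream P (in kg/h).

Overall H2SO4 balance (none leaves overhead): H2SO4 in fresh feed = H2SO4 in product, i.e. 1390×0.319 = (1−0.315)·N·0.476.
N = 443.41/(0.476×0.685) = 1359.9 kg/h.
Recycle P = 0.315×1359.9 = 428.37 kg/h.

428.4 kg/h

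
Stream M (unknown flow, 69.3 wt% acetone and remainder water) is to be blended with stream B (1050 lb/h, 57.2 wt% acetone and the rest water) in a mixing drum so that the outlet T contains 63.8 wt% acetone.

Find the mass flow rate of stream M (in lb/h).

1260 lb/h

Let M be the unknown flow. Total out = 1050 + M.
acetone balance: 600.6 + 0.693·M = 0.638·(1050 + M)
(0.693 − 0.638)·M = 0.638×1050 − 600.6 = 69.3
M = 69.3 / 0.055 = 1260 lb/h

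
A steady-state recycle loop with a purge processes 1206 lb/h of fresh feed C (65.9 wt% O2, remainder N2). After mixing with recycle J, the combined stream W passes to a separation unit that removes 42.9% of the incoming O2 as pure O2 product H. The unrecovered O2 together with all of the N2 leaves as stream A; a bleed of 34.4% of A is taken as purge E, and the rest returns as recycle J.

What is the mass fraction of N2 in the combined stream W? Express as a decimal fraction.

0.485

N2 enters only via C and leaves only via the purge: 1206×0.341 = 0.344×(N2 in A), and the separation unit passes all N2, so N2 in W = N2 in A = 1195.5 lb/h.
O2 in W: m_A = 1206×0.659 + (1−0.344)·(1−0.429)·m_A, so m_A = 794.75/0.6254 = 1270.7 lb/h.
W = 1270.7 + 1195.5 = 2466.2 lb/h.
N2 fraction in W = 1195.5/2466.2 = 0.485.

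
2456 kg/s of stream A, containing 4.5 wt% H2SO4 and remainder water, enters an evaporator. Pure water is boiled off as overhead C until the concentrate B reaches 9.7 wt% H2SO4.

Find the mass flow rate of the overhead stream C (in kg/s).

1317 kg/s

H2SO4 is conserved: 2456×0.045 = 110.52 kg/s all reports to the concentrate.
Concentrate = 110.52/(target fraction) = 1139.4 kg/s.
Overhead = 2456 − 1139.4 = 1316.6 kg/s.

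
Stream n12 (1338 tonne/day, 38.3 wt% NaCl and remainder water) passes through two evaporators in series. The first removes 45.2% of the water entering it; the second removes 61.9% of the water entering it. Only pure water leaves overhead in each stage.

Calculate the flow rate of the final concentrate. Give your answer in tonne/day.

684.8 tonne/day

water in feed = 1338×0.617 = 825.55 tonne/day.
After stage 1: water left = (1−0.452)×825.55 = 452.4; stream total = 964.85 tonne/day.
After stage 2: water left = (1−0.619)×452.4 = 172.36; final concentrate = 684.82 tonne/day.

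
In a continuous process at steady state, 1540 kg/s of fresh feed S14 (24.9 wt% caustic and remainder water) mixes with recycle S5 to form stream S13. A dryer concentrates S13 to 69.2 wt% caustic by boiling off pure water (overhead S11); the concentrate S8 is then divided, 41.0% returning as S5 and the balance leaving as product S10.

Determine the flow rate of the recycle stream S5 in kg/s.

Overall caustic balance (none leaves overhead): caustic in fresh feed = caustic in product, i.e. 1540×0.249 = (1−0.410)·S8·0.692.
S8 = 383.46/(0.692×0.590) = 939.21 kg/s.
Recycle S5 = 0.410×939.21 = 385.08 kg/s.

385.1 kg/s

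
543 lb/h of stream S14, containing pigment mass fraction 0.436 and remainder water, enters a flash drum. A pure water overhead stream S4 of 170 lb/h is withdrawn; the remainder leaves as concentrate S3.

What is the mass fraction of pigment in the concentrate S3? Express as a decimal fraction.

pigment is not removed: 543×0.436 = 236.75 lb/h of pigment enters S3.
Concentrate = 543 − 170 = 373 lb/h.
Mass fraction = 236.75/373 = 0.635.

0.635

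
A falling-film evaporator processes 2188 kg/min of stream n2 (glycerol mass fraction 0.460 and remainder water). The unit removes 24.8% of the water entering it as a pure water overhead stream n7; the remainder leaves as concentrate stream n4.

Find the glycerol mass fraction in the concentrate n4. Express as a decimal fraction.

0.531

glycerol is not removed: 2188×0.460 = 1006.5 kg/min of glycerol enters n4.
water entering = 2188×0.540 = 1181.5 kg/min; overhead removed = 0.248×1181.5 = 293.02 kg/min.
Concentrate = 2188 − 293.02 = 1895 kg/min.
Mass fraction = 1006.5/1895 = 0.531.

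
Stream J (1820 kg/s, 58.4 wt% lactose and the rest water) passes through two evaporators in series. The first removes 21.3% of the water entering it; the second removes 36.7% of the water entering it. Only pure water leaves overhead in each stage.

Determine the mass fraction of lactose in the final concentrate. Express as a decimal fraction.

water in feed = 1820×0.416 = 757.12 kg/s.
After stage 1: water left = (1−0.213)×757.12 = 595.85; stream total = 1658.7 kg/s.
After stage 2: water left = (1−0.367)×595.85 = 377.18; final concentrate = 1440.1 kg/s.
lactose fraction = 1062.9/1440.1 = 0.7381.

0.7381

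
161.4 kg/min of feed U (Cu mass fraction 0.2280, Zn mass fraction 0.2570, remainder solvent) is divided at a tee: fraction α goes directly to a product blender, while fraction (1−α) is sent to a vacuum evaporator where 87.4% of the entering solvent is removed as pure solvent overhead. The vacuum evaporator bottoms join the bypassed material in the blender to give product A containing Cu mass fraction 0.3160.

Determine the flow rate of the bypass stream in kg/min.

All 161.4×0.228 = 36.799 kg/min of Cu reaches A, so A = 36.799/0.316 = 116.45 kg/min and vapour = 44.947 kg/min.
The evaporator receives (1−α)·161.4 of feed at 0.515 solvent and removes 0.874 of that solvent:
0.874×0.515×(1−α)×161.4 = 44.947
(1−α) = 44.947/72.648 = 0.6187;  α = 0.3813.
Bypass flow = 0.3813×161.4 = 61.543 kg/min.

61.54 kg/min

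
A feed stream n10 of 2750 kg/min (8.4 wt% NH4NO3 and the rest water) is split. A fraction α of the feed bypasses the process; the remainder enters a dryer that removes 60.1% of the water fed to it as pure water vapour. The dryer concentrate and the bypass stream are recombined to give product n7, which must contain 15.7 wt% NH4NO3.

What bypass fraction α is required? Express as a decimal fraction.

0.155

All 2750×0.084 = 231 kg/min of NH4NO3 reaches n7, so n7 = 231/0.157 = 1471.3 kg/min and vapour = 1278.7 kg/min.
The evaporator receives (1−α)·2750 of feed at 0.916 water and removes 0.601 of that water:
0.601×0.916×(1−α)×2750 = 1278.7
(1−α) = 1278.7/1513.9 = 0.8446;  α = 0.1554.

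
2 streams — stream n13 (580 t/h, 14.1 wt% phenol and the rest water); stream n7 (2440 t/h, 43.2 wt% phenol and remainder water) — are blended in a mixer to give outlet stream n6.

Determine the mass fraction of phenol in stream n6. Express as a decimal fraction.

0.376

Total flow out = 580 + 2440 = 3020 t/h.
phenol in = 580×0.141 + 2440×0.432 = 1135.9 t/h.
phenol mass fraction in n6 = 1135.9/3020 = 0.376.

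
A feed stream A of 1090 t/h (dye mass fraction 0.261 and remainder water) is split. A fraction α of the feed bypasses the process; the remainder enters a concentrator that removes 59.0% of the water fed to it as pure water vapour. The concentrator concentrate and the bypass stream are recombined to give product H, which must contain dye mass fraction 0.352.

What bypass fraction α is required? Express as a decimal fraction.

All 1090×0.261 = 284.49 t/h of dye reaches H, so H = 284.49/0.352 = 808.21 t/h and vapour = 281.79 t/h.
The evaporator receives (1−α)·1090 of feed at 0.739 water and removes 0.590 of that water:
0.590×0.739×(1−α)×1090 = 281.79
(1−α) = 281.79/475.25 = 0.5929;  α = 0.4071.

0.407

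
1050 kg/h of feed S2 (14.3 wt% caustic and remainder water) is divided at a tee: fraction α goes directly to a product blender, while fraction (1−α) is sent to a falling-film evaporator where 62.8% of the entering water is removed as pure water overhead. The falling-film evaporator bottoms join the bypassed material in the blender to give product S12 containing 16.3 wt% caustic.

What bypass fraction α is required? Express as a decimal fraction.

All 1050×0.143 = 150.15 kg/h of caustic reaches S12, so S12 = 150.15/0.163 = 921.17 kg/h and vapour = 128.83 kg/h.
The evaporator receives (1−α)·1050 of feed at 0.857 water and removes 0.628 of that water:
0.628×0.857×(1−α)×1050 = 128.83
(1−α) = 128.83/565.11 = 0.2280;  α = 0.7720.

0.772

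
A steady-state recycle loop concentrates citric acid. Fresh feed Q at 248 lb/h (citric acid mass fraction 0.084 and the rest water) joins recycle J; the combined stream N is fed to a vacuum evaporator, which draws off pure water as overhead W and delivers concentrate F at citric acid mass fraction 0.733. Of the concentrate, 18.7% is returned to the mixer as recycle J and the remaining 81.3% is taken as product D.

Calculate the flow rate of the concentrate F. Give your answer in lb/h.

Overall citric acid balance (none leaves overhead): citric acid in fresh feed = citric acid in product, i.e. 248×0.084 = (1−0.187)·F·0.733.
F = 20.832/(0.733×0.813) = 34.957 lb/h.

34.96 lb/h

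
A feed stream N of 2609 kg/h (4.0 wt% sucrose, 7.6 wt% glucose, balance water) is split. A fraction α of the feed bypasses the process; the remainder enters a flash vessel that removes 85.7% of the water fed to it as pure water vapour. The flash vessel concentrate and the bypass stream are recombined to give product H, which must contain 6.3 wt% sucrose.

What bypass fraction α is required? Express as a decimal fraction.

0.518

All 2609×0.040 = 104.36 kg/h of sucrose reaches H, so H = 104.36/0.063 = 1656.5 kg/h and vapour = 952.49 kg/h.
The evaporator receives (1−α)·2609 of feed at 0.884 water and removes 0.857 of that water:
0.857×0.884×(1−α)×2609 = 952.49
(1−α) = 952.49/1976.5 = 0.4819;  α = 0.5181.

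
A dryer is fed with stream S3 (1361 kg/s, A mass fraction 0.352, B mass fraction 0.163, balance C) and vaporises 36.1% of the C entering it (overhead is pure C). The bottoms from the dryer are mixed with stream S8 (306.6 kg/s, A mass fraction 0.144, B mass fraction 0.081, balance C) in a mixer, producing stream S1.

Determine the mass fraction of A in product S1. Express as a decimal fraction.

0.366

Vapour removed = 0.361×0.485×1361 = 238.29 kg/s; concentrate = 1122.7 kg/s.
A reaching the mixer = 479.07 (from concentrate) + 306.6×0.144 = 523.22 kg/s.
Product flow = 1122.7 + 306.6 = 1429.3 kg/s; A fraction = 0.366.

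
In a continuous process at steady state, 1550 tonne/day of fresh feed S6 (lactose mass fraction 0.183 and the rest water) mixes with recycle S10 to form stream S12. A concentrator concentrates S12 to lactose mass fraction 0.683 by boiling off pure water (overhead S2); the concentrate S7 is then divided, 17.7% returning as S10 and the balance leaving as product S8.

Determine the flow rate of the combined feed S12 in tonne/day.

1639 tonne/day

Overall lactose balance (none leaves overhead): lactose in fresh feed = lactose in product, i.e. 1550×0.183 = (1−0.177)·S7·0.683.
S7 = 283.65/(0.683×0.823) = 504.62 tonne/day.
Recycle S10 = 0.177×504.62 = 89.317 tonne/day.
Combined feed S12 = 1550 + 89.317 = 1639.3 tonne/day.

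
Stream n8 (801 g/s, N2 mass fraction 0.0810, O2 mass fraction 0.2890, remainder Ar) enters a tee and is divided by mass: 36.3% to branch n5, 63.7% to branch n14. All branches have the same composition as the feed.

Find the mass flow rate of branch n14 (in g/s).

Branch n14 flow = 0.637×801 = 510.24 g/s.

510.2 g/s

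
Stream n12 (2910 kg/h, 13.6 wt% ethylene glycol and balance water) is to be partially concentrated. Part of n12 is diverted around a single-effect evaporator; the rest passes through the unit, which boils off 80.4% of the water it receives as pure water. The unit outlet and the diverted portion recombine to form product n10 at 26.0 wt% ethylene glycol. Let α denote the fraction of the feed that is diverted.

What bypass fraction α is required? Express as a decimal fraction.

All 2910×0.136 = 395.76 kg/h of ethylene glycol reaches n10, so n10 = 395.76/0.260 = 1522.2 kg/h and vapour = 1387.8 kg/h.
The evaporator receives (1−α)·2910 of feed at 0.864 water and removes 0.804 of that water:
0.804×0.864×(1−α)×2910 = 1387.8
(1−α) = 1387.8/2021.4 = 0.6866;  α = 0.3134.

0.313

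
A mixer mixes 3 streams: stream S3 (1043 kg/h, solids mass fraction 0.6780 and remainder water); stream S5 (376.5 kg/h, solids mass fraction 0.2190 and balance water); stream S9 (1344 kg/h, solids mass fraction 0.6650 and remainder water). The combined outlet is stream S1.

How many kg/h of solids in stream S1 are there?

1683 kg/h

solids out = solids in = 1043×0.678 + 376.5×0.219 + 1344×0.665 = 1683.4 kg/h.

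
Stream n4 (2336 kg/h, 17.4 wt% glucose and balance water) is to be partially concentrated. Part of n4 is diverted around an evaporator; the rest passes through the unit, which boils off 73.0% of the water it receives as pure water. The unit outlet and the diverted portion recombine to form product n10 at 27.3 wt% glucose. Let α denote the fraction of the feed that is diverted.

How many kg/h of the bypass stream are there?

All 2336×0.174 = 406.46 kg/h of glucose reaches n10, so n10 = 406.46/0.273 = 1488.9 kg/h and vapour = 847.12 kg/h.
The evaporator receives (1−α)·2336 of feed at 0.826 water and removes 0.730 of that water:
0.730×0.826×(1−α)×2336 = 847.12
(1−α) = 847.12/1408.6 = 0.6014;  α = 0.3986.
Bypass flow = 0.3986×2336 = 931.11 kg/h.

931.1 kg/h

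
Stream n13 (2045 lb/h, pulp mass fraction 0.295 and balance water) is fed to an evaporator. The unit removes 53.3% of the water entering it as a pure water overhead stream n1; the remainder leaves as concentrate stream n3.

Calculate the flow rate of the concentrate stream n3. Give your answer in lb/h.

1277 lb/h

water entering = 2045×0.705 = 1441.7 lb/h; overhead removed = 0.533×1441.7 = 768.44 lb/h.
Concentrate = 2045 − 768.44 = 1276.6 lb/h.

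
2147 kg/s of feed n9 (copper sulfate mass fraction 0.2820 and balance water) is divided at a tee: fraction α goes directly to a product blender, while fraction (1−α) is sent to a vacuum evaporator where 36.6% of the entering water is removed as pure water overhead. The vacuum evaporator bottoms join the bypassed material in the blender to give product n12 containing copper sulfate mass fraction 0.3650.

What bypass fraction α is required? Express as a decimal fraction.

All 2147×0.282 = 605.45 kg/s of copper sulfate reaches n12, so n12 = 605.45/0.365 = 1658.8 kg/s and vapour = 488.22 kg/s.
The evaporator receives (1−α)·2147 of feed at 0.718 water and removes 0.366 of that water:
0.366×0.718×(1−α)×2147 = 488.22
(1−α) = 488.22/564.21 = 0.8653;  α = 0.1347.

0.135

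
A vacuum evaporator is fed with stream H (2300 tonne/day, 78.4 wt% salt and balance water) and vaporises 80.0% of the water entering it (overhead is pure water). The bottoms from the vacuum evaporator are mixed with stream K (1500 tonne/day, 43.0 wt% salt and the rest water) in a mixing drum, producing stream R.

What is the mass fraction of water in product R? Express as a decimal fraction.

Vapour removed = 0.800×0.216×2300 = 397.44 tonne/day; concentrate = 1902.6 tonne/day.
water reaching the mixer = 99.36 (from concentrate) + 1500×0.570 = 954.36 tonne/day.
Product flow = 1902.6 + 1500 = 3402.6 tonne/day; water fraction = 0.280.

0.280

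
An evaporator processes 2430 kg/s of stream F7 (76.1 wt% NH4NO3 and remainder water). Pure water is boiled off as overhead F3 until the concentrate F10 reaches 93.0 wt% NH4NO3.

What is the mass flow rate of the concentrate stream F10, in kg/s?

NH4NO3 is conserved: 2430×0.761 = 1849.2 kg/s all reports to the concentrate.
Concentrate = 1849.2/(target fraction) = 1988.4 kg/s.

1988 kg/s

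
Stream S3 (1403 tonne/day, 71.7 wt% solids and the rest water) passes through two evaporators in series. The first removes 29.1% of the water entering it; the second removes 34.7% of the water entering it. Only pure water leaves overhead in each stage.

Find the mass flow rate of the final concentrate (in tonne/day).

1190 tonne/day

water in feed = 1403×0.283 = 397.05 tonne/day.
After stage 1: water left = (1−0.291)×397.05 = 281.51; stream total = 1287.5 tonne/day.
After stage 2: water left = (1−0.347)×281.51 = 183.82; final concentrate = 1189.8 tonne/day.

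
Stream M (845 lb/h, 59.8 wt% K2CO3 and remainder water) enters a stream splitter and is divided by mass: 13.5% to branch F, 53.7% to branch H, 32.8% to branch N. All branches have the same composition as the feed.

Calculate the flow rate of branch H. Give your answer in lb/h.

453.8 lb/h

Branch H flow = 0.537×845 = 453.77 lb/h.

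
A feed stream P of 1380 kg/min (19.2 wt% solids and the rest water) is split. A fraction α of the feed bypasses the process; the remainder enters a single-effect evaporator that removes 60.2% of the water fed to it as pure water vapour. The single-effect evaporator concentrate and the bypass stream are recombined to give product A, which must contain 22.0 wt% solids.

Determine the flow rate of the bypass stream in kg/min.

1019 kg/min

All 1380×0.192 = 264.96 kg/min of solids reaches A, so A = 264.96/0.220 = 1204.4 kg/min and vapour = 175.64 kg/min.
The evaporator receives (1−α)·1380 of feed at 0.808 water and removes 0.602 of that water:
0.602×0.808×(1−α)×1380 = 175.64
(1−α) = 175.64/671.25 = 0.2617;  α = 0.7383.
Bypass flow = 0.7383×1380 = 1018.9 kg/min.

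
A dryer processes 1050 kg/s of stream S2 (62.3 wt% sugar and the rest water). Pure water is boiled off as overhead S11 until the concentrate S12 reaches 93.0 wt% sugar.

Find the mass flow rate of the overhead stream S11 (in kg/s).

346.6 kg/s

sugar is conserved: 1050×0.623 = 654.15 kg/s all reports to the concentrate.
Concentrate = 654.15/(target fraction) = 703.39 kg/s.
Overhead = 1050 − 703.39 = 346.61 kg/s.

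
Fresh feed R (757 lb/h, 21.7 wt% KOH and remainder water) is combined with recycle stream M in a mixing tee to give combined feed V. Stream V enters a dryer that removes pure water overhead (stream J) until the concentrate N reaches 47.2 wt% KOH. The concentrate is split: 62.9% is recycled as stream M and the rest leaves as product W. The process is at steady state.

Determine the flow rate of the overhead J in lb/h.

409 lb/h

Overall KOH balance (none leaves overhead): KOH in fresh feed = KOH in product, i.e. 757×0.217 = (1−0.629)·N·0.472.
N = 164.27/(0.472×0.371) = 938.08 lb/h.
Recycle M = 0.629×938.08 = 590.05 lb/h.
Combined feed V = 757 + 590.05 = 1347.1 lb/h.
Overhead J = V − N = 1347.1 − 938.08 = 408.97 lb/h.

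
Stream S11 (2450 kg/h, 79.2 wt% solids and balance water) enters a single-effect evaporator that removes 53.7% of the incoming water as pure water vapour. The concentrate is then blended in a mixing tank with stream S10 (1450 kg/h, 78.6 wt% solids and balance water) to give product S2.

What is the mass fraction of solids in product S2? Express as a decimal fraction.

0.8494

Vapour removed = 0.537×0.208×2450 = 273.66 kg/h; concentrate = 2176.3 kg/h.
solids reaching the mixer = 1940.4 (from concentrate) + 1450×0.786 = 3080.1 kg/h.
Product flow = 2176.3 + 1450 = 3626.3 kg/h; solids fraction = 0.8494.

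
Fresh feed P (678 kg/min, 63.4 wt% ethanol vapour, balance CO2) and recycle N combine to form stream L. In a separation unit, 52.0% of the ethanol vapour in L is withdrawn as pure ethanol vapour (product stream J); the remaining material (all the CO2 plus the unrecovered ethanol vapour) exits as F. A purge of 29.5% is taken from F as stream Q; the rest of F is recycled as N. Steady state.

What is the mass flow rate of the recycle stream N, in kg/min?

CO2 enters only via P and leaves only via the purge: 678×0.366 = 0.295×(CO2 in F), and the separation unit passes all CO2, so CO2 in L = CO2 in F = 841.18 kg/min.
ethanol vapour in L: m_A = 678×0.634 + (1−0.295)·(1−0.520)·m_A, so m_A = 429.85/0.6616 = 649.72 kg/min.
F = (1−0.520)×649.72 + 841.18 = 1153 kg/min.
Recycle N = (1−0.295)×1153 = 812.9 kg/min.

812.9 kg/min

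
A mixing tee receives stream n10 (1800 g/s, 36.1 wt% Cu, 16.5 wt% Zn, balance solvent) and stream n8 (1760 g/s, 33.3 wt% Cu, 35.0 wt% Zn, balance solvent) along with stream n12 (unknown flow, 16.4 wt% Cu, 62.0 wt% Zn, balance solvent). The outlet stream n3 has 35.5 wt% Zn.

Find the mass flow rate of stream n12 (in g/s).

1324 g/s

Let n12 be the unknown flow. Total out = 3560 + n12.
Zn balance: 913 + 0.620·n12 = 0.355·(3560 + n12)
(0.620 − 0.355)·n12 = 0.355×3560 − 913 = 350.8
n12 = 350.8 / 0.265 = 1323.8 g/s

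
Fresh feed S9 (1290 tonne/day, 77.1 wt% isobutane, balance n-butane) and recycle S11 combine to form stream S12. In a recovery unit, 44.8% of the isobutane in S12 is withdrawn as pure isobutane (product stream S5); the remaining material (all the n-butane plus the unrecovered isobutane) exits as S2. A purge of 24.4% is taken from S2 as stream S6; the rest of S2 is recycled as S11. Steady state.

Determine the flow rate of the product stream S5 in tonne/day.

764.7 tonne/day

isobutane in S12: m_A = 1290×0.771 + (1−0.244)·(1−0.448)·m_A, so m_A = 994.59/0.5827 = 1706.9 tonne/day.
Product S5 = 0.448×1706.9 = 764.69 tonne/day.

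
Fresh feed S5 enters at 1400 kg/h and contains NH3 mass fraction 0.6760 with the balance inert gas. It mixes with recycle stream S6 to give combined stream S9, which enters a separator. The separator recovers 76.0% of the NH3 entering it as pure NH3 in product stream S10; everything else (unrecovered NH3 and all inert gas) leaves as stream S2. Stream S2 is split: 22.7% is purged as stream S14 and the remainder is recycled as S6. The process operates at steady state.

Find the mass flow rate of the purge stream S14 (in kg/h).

inert gas enters only via S5 and leaves only via the purge: 1400×0.324 = 0.227×(inert gas in S2), and the separator passes all inert gas, so inert gas in S9 = inert gas in S2 = 1998.2 kg/h.
NH3 in S9: m_A = 1400×0.676 + (1−0.227)·(1−0.760)·m_A, so m_A = 946.4/0.8145 = 1162 kg/h.
S2 = (1−0.760)×1162 + 1998.2 = 2277.1 kg/h.
Purge S14 = 0.227×2277.1 = 516.9 kg/h.

516.9 kg/h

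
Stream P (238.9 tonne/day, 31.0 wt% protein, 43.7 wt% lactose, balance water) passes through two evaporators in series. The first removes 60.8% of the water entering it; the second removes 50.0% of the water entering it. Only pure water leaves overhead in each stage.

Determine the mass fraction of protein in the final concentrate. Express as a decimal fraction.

0.389

water in feed = 238.9×0.253 = 60.442 tonne/day.
After stage 1: water left = (1−0.608)×60.442 = 23.693; stream total = 202.15 tonne/day.
After stage 2: water left = (1−0.500)×23.693 = 11.847; final concentrate = 190.3 tonne/day.
protein fraction = 74.059/190.3 = 0.389.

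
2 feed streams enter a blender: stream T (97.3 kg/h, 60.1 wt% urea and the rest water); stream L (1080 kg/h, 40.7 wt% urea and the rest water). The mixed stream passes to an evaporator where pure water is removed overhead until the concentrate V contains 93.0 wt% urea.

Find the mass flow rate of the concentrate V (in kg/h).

535.5 kg/h

urea entering = 97.3×0.601 + 1080×0.407 = 498.04 kg/h.
All urea reports to V, so V = 498.04/0.930 = 535.52 kg/h.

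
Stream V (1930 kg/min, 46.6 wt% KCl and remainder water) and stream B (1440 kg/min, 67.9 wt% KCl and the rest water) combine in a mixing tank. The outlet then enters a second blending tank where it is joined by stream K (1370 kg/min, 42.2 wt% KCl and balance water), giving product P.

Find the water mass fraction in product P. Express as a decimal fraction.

0.482

Overall, product flow = 4740 kg/min.
water in = 1930×0.534 + 1440×0.321 + 1370×0.578 = 2284.7 kg/min.
water fraction in P = 0.482.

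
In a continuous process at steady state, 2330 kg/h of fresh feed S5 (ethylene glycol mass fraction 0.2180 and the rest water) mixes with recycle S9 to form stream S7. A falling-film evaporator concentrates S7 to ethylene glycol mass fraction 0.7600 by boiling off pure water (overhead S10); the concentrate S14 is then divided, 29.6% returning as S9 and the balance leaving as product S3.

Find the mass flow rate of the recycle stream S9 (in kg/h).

Overall ethylene glycol balance (none leaves overhead): ethylene glycol in fresh feed = ethylene glycol in product, i.e. 2330×0.218 = (1−0.296)·S14·0.760.
S14 = 507.94/(0.760×0.704) = 949.35 kg/h.
Recycle S9 = 0.296×949.35 = 281.01 kg/h.

281 kg/h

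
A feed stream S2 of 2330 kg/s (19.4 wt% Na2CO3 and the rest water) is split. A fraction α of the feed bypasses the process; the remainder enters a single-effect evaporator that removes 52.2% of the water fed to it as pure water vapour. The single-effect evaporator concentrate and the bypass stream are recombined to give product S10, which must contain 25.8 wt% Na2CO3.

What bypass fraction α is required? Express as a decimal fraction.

0.410

All 2330×0.194 = 452.02 kg/s of Na2CO3 reaches S10, so S10 = 452.02/0.258 = 1752 kg/s and vapour = 577.98 kg/s.
The evaporator receives (1−α)·2330 of feed at 0.806 water and removes 0.522 of that water:
0.522×0.806×(1−α)×2330 = 577.98
(1−α) = 577.98/980.31 = 0.5896;  α = 0.4104.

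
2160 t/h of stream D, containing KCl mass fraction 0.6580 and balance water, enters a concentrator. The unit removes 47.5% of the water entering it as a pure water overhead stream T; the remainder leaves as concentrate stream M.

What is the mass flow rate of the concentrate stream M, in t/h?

1809 t/h

water entering = 2160×0.342 = 738.72 t/h; overhead removed = 0.475×738.72 = 350.89 t/h.
Concentrate = 2160 − 350.89 = 1809.1 t/h.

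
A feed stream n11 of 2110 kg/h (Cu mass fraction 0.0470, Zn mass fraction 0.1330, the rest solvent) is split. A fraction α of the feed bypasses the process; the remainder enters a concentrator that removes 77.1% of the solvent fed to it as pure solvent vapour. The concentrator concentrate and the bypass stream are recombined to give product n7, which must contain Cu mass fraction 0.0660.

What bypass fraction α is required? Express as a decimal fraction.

All 2110×0.047 = 99.17 kg/h of Cu reaches n7, so n7 = 99.17/0.066 = 1502.6 kg/h and vapour = 607.42 kg/h.
The evaporator receives (1−α)·2110 of feed at 0.820 solvent and removes 0.771 of that solvent:
0.771×0.820×(1−α)×2110 = 607.42
(1−α) = 607.42/1334 = 0.4553;  α = 0.5447.

0.545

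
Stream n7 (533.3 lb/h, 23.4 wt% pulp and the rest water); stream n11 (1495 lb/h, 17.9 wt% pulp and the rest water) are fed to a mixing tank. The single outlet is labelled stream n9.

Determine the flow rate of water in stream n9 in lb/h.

water out = water in = 533.3×0.766 + 1495×0.821 = 1635.9 lb/h.

1636 lb/h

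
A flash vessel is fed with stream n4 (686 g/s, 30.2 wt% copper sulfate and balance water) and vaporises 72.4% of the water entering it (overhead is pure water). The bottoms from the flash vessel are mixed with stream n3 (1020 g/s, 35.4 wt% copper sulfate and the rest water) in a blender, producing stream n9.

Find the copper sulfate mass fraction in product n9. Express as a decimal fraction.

0.418

Vapour removed = 0.724×0.698×686 = 346.67 g/s; concentrate = 339.33 g/s.
copper sulfate reaching the mixer = 207.17 (from concentrate) + 1020×0.354 = 568.25 g/s.
Product flow = 339.33 + 1020 = 1359.3 g/s; copper sulfate fraction = 0.418.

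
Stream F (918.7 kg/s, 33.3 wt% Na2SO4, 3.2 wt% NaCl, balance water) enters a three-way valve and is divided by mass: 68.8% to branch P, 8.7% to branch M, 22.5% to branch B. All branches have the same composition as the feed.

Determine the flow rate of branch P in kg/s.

632.1 kg/s

Branch P flow = 0.688×918.7 = 632.07 kg/s.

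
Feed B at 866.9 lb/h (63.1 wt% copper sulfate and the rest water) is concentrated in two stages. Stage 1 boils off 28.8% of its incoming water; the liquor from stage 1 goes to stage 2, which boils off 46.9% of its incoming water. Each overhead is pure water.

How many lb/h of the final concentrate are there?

water in feed = 866.9×0.369 = 319.89 lb/h.
After stage 1: water left = (1−0.288)×319.89 = 227.76; stream total = 774.77 lb/h.
After stage 2: water left = (1−0.469)×227.76 = 120.94; final concentrate = 667.95 lb/h.

668 lb/h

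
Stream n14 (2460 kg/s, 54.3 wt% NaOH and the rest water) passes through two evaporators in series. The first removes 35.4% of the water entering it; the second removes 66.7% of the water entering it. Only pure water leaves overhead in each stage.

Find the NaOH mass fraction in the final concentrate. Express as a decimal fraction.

0.847

water in feed = 2460×0.457 = 1124.2 kg/s.
After stage 1: water left = (1−0.354)×1124.2 = 726.25; stream total = 2062 kg/s.
After stage 2: water left = (1−0.667)×726.25 = 241.84; final concentrate = 1577.6 kg/s.
NaOH fraction = 1335.8/1577.6 = 0.847.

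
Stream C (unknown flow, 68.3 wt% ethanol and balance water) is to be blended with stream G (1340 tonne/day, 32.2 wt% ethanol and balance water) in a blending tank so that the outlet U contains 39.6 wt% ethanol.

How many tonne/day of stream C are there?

345.5 tonne/day

Let C be the unknown flow. Total out = 1340 + C.
ethanol balance: 431.48 + 0.683·C = 0.396·(1340 + C)
(0.683 − 0.396)·C = 0.396×1340 − 431.48 = 99.16
C = 99.16 / 0.287 = 345.51 tonne/day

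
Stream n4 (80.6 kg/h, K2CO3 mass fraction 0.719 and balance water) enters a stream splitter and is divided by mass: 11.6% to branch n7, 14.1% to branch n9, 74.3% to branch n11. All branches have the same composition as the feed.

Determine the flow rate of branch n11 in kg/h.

59.89 kg/h

Branch n11 flow = 0.743×80.6 = 59.886 kg/h.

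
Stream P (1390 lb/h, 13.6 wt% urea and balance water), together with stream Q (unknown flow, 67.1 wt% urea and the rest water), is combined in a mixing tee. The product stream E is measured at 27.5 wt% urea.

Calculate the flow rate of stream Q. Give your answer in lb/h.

487.9 lb/h

Let Q be the unknown flow. Total out = 1390 + Q.
urea balance: 189.04 + 0.671·Q = 0.275·(1390 + Q)
(0.671 − 0.275)·Q = 0.275×1390 − 189.04 = 193.21
Q = 193.21 / 0.396 = 487.9 lb/h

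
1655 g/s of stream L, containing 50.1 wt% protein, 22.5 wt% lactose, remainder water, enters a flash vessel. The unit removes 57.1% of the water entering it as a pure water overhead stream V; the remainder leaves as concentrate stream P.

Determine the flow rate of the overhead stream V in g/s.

water entering = 1655×0.274 = 453.47 g/s; overhead removed = 0.571×453.47 = 258.93 g/s.

258.9 g/s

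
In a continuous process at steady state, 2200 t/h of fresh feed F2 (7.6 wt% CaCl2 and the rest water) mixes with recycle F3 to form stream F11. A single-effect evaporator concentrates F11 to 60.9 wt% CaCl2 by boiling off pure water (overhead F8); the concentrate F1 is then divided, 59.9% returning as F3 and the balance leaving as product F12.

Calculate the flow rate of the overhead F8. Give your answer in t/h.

Overall CaCl2 balance (none leaves overhead): CaCl2 in fresh feed = CaCl2 in product, i.e. 2200×0.076 = (1−0.599)·F1·0.609.
F1 = 167.2/(0.609×0.401) = 684.66 t/h.
Recycle F3 = 0.599×684.66 = 410.11 t/h.
Combined feed F11 = 2200 + 410.11 = 2610.1 t/h.
Overhead F8 = F11 − F1 = 2610.1 − 684.66 = 1925.5 t/h.

1925 t/h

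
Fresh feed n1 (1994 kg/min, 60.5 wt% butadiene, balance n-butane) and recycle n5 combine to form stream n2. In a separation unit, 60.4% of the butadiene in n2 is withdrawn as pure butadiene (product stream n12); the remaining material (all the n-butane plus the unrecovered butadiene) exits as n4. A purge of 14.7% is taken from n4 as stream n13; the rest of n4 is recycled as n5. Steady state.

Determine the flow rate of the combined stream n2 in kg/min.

n-butane enters only via n1 and leaves only via the purge: 1994×0.395 = 0.147×(n-butane in n4), and the separation unit passes all n-butane, so n-butane in n2 = n-butane in n4 = 5358 kg/min.
butadiene in n2: m_A = 1994×0.605 + (1−0.147)·(1−0.604)·m_A, so m_A = 1206.4/0.6622 = 1821.7 kg/min.
n2 = 1821.7 + 5358 = 7179.8 kg/min.

7180 kg/min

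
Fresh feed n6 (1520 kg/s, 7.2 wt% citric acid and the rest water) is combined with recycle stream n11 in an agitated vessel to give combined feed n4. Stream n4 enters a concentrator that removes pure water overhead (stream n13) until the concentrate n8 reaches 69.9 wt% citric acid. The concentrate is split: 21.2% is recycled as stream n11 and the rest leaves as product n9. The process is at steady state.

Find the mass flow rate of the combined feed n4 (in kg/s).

1562 kg/s

Overall citric acid balance (none leaves overhead): citric acid in fresh feed = citric acid in product, i.e. 1520×0.072 = (1−0.212)·n8·0.699.
n8 = 109.44/(0.699×0.788) = 198.69 kg/s.
Recycle n11 = 0.212×198.69 = 42.122 kg/s.
Combined feed n4 = 1520 + 42.122 = 1562.1 kg/s.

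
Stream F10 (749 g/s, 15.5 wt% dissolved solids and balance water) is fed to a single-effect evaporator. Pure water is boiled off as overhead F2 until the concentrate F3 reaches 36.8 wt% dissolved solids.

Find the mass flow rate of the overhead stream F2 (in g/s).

433.5 g/s

dissolved solids is conserved: 749×0.155 = 116.09 g/s all reports to the concentrate.
Concentrate = 116.09/(target fraction) = 315.48 g/s.
Overhead = 749 − 315.48 = 433.52 g/s.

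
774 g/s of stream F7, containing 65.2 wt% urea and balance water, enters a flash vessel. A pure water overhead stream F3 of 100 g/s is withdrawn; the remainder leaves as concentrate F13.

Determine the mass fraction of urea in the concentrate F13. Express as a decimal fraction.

0.749

urea is not removed: 774×0.652 = 504.65 g/s of urea enters F13.
Concentrate = 774 − 100 = 674 g/s.
Mass fraction = 504.65/674 = 0.749.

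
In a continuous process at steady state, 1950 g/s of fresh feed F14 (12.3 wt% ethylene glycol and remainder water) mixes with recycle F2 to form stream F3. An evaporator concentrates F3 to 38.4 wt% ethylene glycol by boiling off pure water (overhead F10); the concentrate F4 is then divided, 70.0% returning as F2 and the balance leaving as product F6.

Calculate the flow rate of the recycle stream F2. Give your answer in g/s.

1457 g/s

Overall ethylene glycol balance (none leaves overhead): ethylene glycol in fresh feed = ethylene glycol in product, i.e. 1950×0.123 = (1−0.700)·F4·0.384.
F4 = 239.85/(0.384×0.300) = 2082 g/s.
Recycle F2 = 0.700×2082 = 1457.4 g/s.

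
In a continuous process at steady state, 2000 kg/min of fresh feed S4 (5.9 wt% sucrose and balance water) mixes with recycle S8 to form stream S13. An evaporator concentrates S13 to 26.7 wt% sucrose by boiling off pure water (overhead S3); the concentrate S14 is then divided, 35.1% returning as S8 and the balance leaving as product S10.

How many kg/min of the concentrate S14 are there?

Overall sucrose balance (none leaves overhead): sucrose in fresh feed = sucrose in product, i.e. 2000×0.059 = (1−0.351)·S14·0.267.
S14 = 118/(0.267×0.649) = 680.97 kg/min.

681 kg/min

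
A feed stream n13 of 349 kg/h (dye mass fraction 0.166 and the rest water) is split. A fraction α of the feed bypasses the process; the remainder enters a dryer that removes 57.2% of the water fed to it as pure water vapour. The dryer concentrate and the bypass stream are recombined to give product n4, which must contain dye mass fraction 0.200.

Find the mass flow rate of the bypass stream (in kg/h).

224.6 kg/h

All 349×0.166 = 57.934 kg/h of dye reaches n4, so n4 = 57.934/0.200 = 289.67 kg/h and vapour = 59.33 kg/h.
The evaporator receives (1−α)·349 of feed at 0.834 water and removes 0.572 of that water:
0.572×0.834×(1−α)×349 = 59.33
(1−α) = 59.33/166.49 = 0.3564;  α = 0.6436.
Bypass flow = 0.6436×349 = 224.63 kg/h.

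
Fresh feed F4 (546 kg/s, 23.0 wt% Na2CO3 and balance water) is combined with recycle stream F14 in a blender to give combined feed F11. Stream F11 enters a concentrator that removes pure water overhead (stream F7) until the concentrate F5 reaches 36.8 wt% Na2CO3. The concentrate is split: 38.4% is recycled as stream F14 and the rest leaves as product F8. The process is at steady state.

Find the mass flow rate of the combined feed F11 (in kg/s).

758.7 kg/s

Overall Na2CO3 balance (none leaves overhead): Na2CO3 in fresh feed = Na2CO3 in product, i.e. 546×0.230 = (1−0.384)·F5·0.368.
F5 = 125.58/(0.368×0.616) = 553.98 kg/s.
Recycle F14 = 0.384×553.98 = 212.73 kg/s.
Combined feed F11 = 546 + 212.73 = 758.73 kg/s.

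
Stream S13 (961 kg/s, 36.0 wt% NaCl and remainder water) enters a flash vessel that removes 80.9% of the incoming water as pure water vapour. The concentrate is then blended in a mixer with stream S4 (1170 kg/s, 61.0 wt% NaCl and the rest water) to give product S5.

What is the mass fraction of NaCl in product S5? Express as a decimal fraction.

Vapour removed = 0.809×0.640×961 = 497.57 kg/s; concentrate = 463.43 kg/s.
NaCl reaching the mixer = 345.96 (from concentrate) + 1170×0.610 = 1059.7 kg/s.
Product flow = 463.43 + 1170 = 1633.4 kg/s; NaCl fraction = 0.649.

0.649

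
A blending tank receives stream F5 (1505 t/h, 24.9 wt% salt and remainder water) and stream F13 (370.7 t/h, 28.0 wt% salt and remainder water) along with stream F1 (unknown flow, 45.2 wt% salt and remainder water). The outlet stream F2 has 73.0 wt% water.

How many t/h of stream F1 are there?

153.3 t/h

Let F1 be the unknown flow. Total out = 1875.7 + F1.
water balance: 1397.2 + 0.548·F1 = 0.730·(1875.7 + F1)
(0.548 − 0.730)·F1 = 0.730×1875.7 − 1397.2 = -27.898
F1 = -27.898 / -0.182 = 153.29 t/h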